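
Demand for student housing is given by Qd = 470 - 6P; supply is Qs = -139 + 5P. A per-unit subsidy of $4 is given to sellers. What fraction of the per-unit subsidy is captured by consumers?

Consumer share = 5/11

Pre-subsidy: 470 - 6P = -139 + 5P gives P* = 609/11, Q* = 1516/11.
With the subsidy, sellers receive Ps = Pb + 4 for each unit, where Pb is the price buyers pay.
Supply in terms of Pb becomes Qs = -139 + 5(Pb + 4) = -119 + 5Pb. Setting this equal to demand: 470 - 6Pb = -119 + 5Pb, so Pb = 589/11.
Sellers receive Ps = 589/11 + 4 = 633/11; Q' = 470 − 6·(589/11) = 1636/11.
Buyers' price falls by P* − Pb = 609/11 − 589/11 = 20/11; sellers' price rises by Ps − P* = 633/11 − 609/11 = 24/11.
So consumers capture (20/11)/4 = 5/11 of each unit of subsidy.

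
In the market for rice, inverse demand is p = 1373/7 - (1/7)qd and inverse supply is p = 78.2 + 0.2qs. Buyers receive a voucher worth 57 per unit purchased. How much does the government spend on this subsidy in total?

Pre-subsidy: 1373/7 - (1/7)q = 78.2 + 0.2q gives q* = 344 and p* = 147.
With the rebate, buyers effectively pay pb = ps − 57, where ps is the price sellers receive.
On the curves, pb = 1373/7 - (1/7)q and ps = 78.2 + 0.2q; the wedge ps − pb = 57 gives 78.2 + 0.2q − (1373/7 - (1/7)q) = 57, so q' = 510.25.
Then pb = 1373/7 − (1/7)·510.25 = 123.25 and ps = 78.2 + 0.2·510.25 = 180.25.
Government outlay = subsidy × quantity = 57 × 510.25 = 29084.25.

Government cost = 29084.25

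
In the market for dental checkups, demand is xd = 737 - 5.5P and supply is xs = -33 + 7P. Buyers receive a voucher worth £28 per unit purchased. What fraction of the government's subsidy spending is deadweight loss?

Pre-subsidy: 737 - 5.5P = -33 + 7P gives P* = 61.6, x* = 398.2.
With the rebate, buyers effectively pay Pb = Ps − 28, where Ps is the price sellers receive.
Demand in terms of Ps becomes xd = 737 − 5.5(Ps − 28) = 891 - 5.5Ps. Setting this equal to supply: 891 - 5.5Ps = -33 + 7Ps, so Ps = 73.92.
Buyers pay Pb = 73.92 − 28 = 45.92; x' = -33 + 7·73.92 = 484.44.
ΔCS = ½(398.2 + 484.44)(61.6 − 45.92) = 6919.8976; ΔPS = ½(398.2 + 484.44)(73.92 − 61.6) = 5437.0624.
Government spending = 28 × 484.44 = 13564.32.
DWL = ½ × 28 × (484.44 − 398.2) = 1207.36; fraction = 1207.36 / 13564.32 = 98/1101.

DWL / government spending = 98/1101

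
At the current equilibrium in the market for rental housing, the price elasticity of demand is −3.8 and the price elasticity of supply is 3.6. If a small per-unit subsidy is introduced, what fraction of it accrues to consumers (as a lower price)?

Consumer share = 18/37

For a small subsidy around the equilibrium, the benefit split depends on the relative slopes, which at a point are proportional to the elasticities.
Buyer share = εs/(εs + |εd|) = 3.6/(3.6 + 3.8) = 18/37; seller share = |εd|/(εs + |εd|) = 19/37.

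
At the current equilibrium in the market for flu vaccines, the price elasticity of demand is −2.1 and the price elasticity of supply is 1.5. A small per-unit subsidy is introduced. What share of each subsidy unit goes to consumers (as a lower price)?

Consumer share = 5/12

For a small subsidy around the equilibrium, the benefit split depends on the relative slopes, which at a point are proportional to the elasticities.
Buyer share = εs/(εs + |εd|) = 1.5/(1.5 + 2.1) = 5/12; seller share = |εd|/(εs + |εd|) = 7/12.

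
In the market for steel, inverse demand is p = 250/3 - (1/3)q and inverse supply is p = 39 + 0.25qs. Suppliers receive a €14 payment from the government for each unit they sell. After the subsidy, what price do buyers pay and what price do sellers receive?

Pre-subsidy: 250/3 - (1/3)q = 39 + 0.25q gives q* = 76 and p* = 58.
With the subsidy, sellers receive ps = pb + 14 for each unit, where pb is the price buyers pay.
On the curves, pb = 250/3 - (1/3)q and ps = 39 + 0.25q; the wedge ps − pb = 14 gives 39 + 0.25q − (250/3 - (1/3)q) = 14, so q' = 100.
Then pb = 250/3 − (1/3)·100 = 50 and ps = 39 + 0.25·100 = 64.

Buyers pay €50; sellers receive €64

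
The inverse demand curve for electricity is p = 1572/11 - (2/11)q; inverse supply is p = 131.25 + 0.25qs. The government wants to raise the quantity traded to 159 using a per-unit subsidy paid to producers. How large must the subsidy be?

At q = 159, from the demand curve buyers pay pb = 1572/11 − (2/11)·159 = 114; from the supply curve sellers need ps = 131.25 + 0.25·159 = 171.
The subsidy must fill the gap: s = ps − pb = 171 − 114 = 57.

Required subsidy s = 57 per unit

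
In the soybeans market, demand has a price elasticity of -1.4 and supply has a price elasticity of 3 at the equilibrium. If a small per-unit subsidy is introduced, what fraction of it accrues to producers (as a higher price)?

For a small subsidy around the equilibrium, the benefit split depends on the relative slopes, which at a point are proportional to the elasticities.
Buyer share = εs/(εs + |εd|) = 3/(3 + 1.4) = 15/22; seller share = |εd|/(εs + |εd|) = 7/22.
So producers capture 7/22 of the subsidy.

Producer share = 7/22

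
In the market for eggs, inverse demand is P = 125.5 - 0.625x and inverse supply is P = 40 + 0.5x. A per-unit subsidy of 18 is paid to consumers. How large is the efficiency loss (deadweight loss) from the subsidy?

Deadweight loss = 144

Pre-subsidy: 125.5 - 0.625x = 40 + 0.5x gives x* = 76 and P* = 78.
With the rebate, buyers effectively pay Pb = Ps − 18, where Ps is the price sellers receive.
On the curves, Pb = 125.5 - 0.625x and Ps = 40 + 0.5x; the wedge Ps − Pb = 18 gives 40 + 0.5x − (125.5 - 0.625x) = 18, so x' = 92.
Then Pb = 125.5 − 0.625·92 = 68 and Ps = 40 + 0.5·92 = 86.
The subsidy expands output by 92 − 76 = 16 past the efficient level; on those units the gap between marginal cost and willingness to pay runs from 0 up to 18.
DWL = ½ × 18 × 16 = 144.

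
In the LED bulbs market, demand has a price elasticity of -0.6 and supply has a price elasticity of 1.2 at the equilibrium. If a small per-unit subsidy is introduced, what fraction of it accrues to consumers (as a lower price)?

For a small subsidy around the equilibrium, the benefit split depends on the relative slopes, which at a point are proportional to the elasticities.
Buyer share = εs/(εs + |εd|) = 1.2/(1.2 + 0.6) = 2/3; seller share = |εd|/(εs + |εd|) = 1/3.

Consumer share = 2/3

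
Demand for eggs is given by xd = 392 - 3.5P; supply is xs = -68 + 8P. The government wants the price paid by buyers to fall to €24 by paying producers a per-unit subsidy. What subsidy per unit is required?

Required subsidy s = €23 per unit

At a buyer price of 24, quantity demanded is 392 − 3.5·24 = 308.
Sellers supply 308 only when they receive Ps with -68 + 8·Ps = 308, i.e. Ps = 47.
s = Ps − Pb = 47 − 24 = 23.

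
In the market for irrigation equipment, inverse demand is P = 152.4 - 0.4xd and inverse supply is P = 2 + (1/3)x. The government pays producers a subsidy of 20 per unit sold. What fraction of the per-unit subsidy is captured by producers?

Pre-subsidy: 152.4 - 0.4x = 2 + (1/3)x gives x* = 2256/11 and P* = 774/11.
With the subsidy, sellers receive Ps = Pb + 20 for each unit, where Pb is the price buyers pay.
On the curves, Pb = 152.4 - 0.4x and Ps = 2 + (1/3)x; the wedge Ps − Pb = 20 gives 2 + (1/3)x − (152.4 - 0.4x) = 20, so x' = 2556/11.
Then Pb = 152.4 − 0.4·(2556/11) = 654/11 and Ps = 2 + (1/3)·(2556/11) = 874/11.
Buyers' price falls by P* − Pb = 774/11 − 654/11 = 120/11; sellers' price rises by Ps − P* = 874/11 − 774/11 = 100/11.
So producers capture (100/11)/20 = 5/11 of each unit of subsidy.

Producer share = 5/11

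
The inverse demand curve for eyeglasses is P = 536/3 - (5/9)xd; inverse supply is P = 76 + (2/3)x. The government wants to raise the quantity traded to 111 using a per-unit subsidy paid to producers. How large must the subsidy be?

Required subsidy s = 33 per unit

At x = 111, from the demand curve buyers pay Pb = 536/3 − (5/9)·111 = 117; from the supply curve sellers need Ps = 76 + (2/3)·111 = 150.
The subsidy must fill the gap: s = Ps − Pb = 150 − 117 = 33.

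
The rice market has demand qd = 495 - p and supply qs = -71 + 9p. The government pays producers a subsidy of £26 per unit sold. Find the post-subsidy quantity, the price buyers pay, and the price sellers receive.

Pre-subsidy: 495 - p = -71 + 9p gives p* = 56.6, q* = 438.4.
With the subsidy, sellers receive ps = pb + 26 for each unit, where pb is the price buyers pay.
Supply in terms of pb becomes qs = -71 + 9(pb + 26) = 163 + 9pb. Setting this equal to demand: 495 - pb = 163 + 9pb, so pb = 33.2.
Sellers receive ps = 33.2 + 26 = 59.2; q' = 495 − 1·33.2 = 461.8.

q' = 461.8; buyers pay £33.2; sellers receive £59.2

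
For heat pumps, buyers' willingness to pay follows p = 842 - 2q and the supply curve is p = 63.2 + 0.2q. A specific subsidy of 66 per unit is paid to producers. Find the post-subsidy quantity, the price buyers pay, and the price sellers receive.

q' = 384; buyers pay 74; sellers receive 140

Pre-subsidy: 842 - 2q = 63.2 + 0.2q gives q* = 354 and p* = 134.
With the subsidy, sellers receive ps = pb + 66 for each unit, where pb is the price buyers pay.
On the curves, pb = 842 - 2q and ps = 63.2 + 0.2q; the wedge ps − pb = 66 gives 63.2 + 0.2q − (842 - 2q) = 66, so q' = 384.
Then pb = 842 − 2·384 = 74 and ps = 63.2 + 0.2·384 = 140.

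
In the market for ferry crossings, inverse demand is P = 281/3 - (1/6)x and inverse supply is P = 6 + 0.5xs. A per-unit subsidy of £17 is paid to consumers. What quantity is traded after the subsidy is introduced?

Pre-subsidy: 281/3 - (1/6)x = 6 + 0.5x gives x* = 131.5 and P* = 71.75.
With the rebate, buyers effectively pay Pb = Ps − 17, where Ps is the price sellers receive.
On the curves, Pb = 281/3 - (1/6)x and Ps = 6 + 0.5x; the wedge Ps − Pb = 17 gives 6 + 0.5x − (281/3 - (1/6)x) = 17, so x' = 157.
Then Pb = 281/3 − (1/6)·157 = 67.5 and Ps = 6 + 0.5·157 = 84.5.

x' = 157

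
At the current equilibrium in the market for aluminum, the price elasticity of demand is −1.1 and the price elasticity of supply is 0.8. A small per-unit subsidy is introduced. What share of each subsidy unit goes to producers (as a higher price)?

For a small subsidy around the equilibrium, the benefit split depends on the relative slopes, which at a point are proportional to the elasticities.
Buyer share = εs/(εs + |εd|) = 0.8/(0.8 + 1.1) = 8/19; seller share = |εd|/(εs + |εd|) = 11/19.
So producers capture 11/19 of the subsidy.

Producer share = 11/19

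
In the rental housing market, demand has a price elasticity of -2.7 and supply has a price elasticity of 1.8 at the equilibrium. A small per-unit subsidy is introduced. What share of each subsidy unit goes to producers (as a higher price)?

Producer share = 0.6

For a small subsidy around the equilibrium, the benefit split depends on the relative slopes, which at a point are proportional to the elasticities.
Buyer share = εs/(εs + |εd|) = 1.8/(1.8 + 2.7) = 0.4; seller share = |εd|/(εs + |εd|) = 0.6.
So producers capture 0.6 of the subsidy.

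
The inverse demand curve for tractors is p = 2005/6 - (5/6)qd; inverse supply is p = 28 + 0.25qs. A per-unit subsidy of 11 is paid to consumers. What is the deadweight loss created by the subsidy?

Deadweight loss = 726/13

Pre-subsidy: 2005/6 - (5/6)q = 28 + 0.25q gives q* = 3674/13 and p* = 2565/26.
With the rebate, buyers effectively pay pb = ps − 11, where ps is the price sellers receive.
On the curves, pb = 2005/6 - (5/6)q and ps = 28 + 0.25q; the wedge ps − pb = 11 gives 28 + 0.25q − (2005/6 - (5/6)q) = 11, so q' = 3806/13.
Then pb = 2005/6 − (5/6)·(3806/13) = 2345/26 and ps = 28 + 0.25·(3806/13) = 2631/26.
The subsidy expands output by 3806/13 − 3674/13 = 132/13 past the efficient level; on those units the gap between marginal cost and willingness to pay runs from 0 up to 11.
DWL = ½ × 11 × 132/13 = 726/13.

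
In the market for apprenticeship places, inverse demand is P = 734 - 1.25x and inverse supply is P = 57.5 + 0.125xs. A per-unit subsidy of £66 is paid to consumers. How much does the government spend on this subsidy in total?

Government cost = £35640

Pre-subsidy: 734 - 1.25x = 57.5 + 0.125x gives x* = 492 and P* = 119.
With the rebate, buyers effectively pay Pb = Ps − 66, where Ps is the price sellers receive.
On the curves, Pb = 734 - 1.25x and Ps = 57.5 + 0.125x; the wedge Ps − Pb = 66 gives 57.5 + 0.125x − (734 - 1.25x) = 66, so x' = 540.
Then Pb = 734 − 1.25·540 = 59 and Ps = 57.5 + 0.125·540 = 125.
Government outlay = subsidy × quantity = 66 × 540 = 35640.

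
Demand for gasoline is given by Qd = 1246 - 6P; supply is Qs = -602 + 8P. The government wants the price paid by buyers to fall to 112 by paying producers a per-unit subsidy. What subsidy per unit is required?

Required subsidy s = 35 per unit

At a buyer price of 112, quantity demanded is 1246 − 6·112 = 574.
Sellers supply 574 only when they receive Ps with -602 + 8·Ps = 574, i.e. Ps = 147.
s = Ps − Pb = 147 − 112 = 35.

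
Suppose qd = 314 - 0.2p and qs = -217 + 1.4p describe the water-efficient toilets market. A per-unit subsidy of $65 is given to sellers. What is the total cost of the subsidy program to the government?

Government cost = $16835

Pre-subsidy: 314 - 0.2p = -217 + 1.4p gives p* = 331.875, q* = 247.625.
With the subsidy, sellers receive ps = pb + 65 for each unit, where pb is the price buyers pay.
Supply in terms of pb becomes qs = -217 + 1.4(pb + 65) = -126 + 1.4pb. Setting this equal to demand: 314 - 0.2pb = -126 + 1.4pb, so pb = 275.
Sellers receive ps = 275 + 65 = 340; q' = 314 − 0.2·275 = 259.
Government outlay = subsidy × quantity = 65 × 259 = 16835.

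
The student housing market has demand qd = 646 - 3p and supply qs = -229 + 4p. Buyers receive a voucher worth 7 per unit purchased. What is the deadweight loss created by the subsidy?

Deadweight loss = 42

Pre-subsidy: 646 - 3p = -229 + 4p gives p* = 125, q* = 271.
With the rebate, buyers effectively pay pb = ps − 7, where ps is the price sellers receive.
Demand in terms of ps becomes qd = 646 − 3(ps − 7) = 667 - 3ps. Setting this equal to supply: 667 - 3ps = -229 + 4ps, so ps = 128.
Buyers pay pb = 128 − 7 = 121; q' = -229 + 4·128 = 283.
The subsidy expands output by 283 − 271 = 12 past the efficient level; on those units the gap between marginal cost and willingness to pay runs from 0 up to 7.
DWL = ½ × 7 × 12 = 42.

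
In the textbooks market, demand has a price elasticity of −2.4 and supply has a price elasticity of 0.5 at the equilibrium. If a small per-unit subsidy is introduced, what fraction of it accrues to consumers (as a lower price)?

For a small subsidy around the equilibrium, the benefit split depends on the relative slopes, which at a point are proportional to the elasticities.
Buyer share = εs/(εs + |εd|) = 0.5/(0.5 + 2.4) = 5/29; seller share = |εd|/(εs + |εd|) = 24/29.

Consumer share = 5/29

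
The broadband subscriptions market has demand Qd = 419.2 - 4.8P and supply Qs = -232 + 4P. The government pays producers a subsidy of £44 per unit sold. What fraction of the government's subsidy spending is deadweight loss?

Pre-subsidy: 419.2 - 4.8P = -232 + 4P gives P* = 74, Q* = 64.
With the subsidy, sellers receive Ps = Pb + 44 for each unit, where Pb is the price buyers pay.
Supply in terms of Pb becomes Qs = -232 + 4(Pb + 44) = -56 + 4Pb. Setting this equal to demand: 419.2 - 4.8Pb = -56 + 4Pb, so Pb = 54.
Sellers receive Ps = 54 + 44 = 98; Q' = 419.2 − 4.8·54 = 160.
ΔCS = ½(64 + 160)(74 − 54) = 2240; ΔPS = ½(64 + 160)(98 − 74) = 2688.
Government spending = 44 × 160 = 7040.
DWL = ½ × 44 × (160 − 64) = 2112; fraction = 2112 / 7040 = 0.3.

DWL / government spending = 0.3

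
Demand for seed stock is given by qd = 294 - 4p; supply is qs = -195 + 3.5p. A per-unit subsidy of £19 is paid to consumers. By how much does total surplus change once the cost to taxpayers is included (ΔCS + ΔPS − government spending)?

Net change in total surplus = -5054/15

Pre-subsidy: 294 - 4p = -195 + 3.5p gives p* = 65.2, q* = 33.2.
With the rebate, buyers effectively pay pb = ps − 19, where ps is the price sellers receive.
Demand in terms of ps becomes qd = 294 − 4(ps − 19) = 370 - 4ps. Setting this equal to supply: 370 - 4ps = -195 + 3.5ps, so ps = 226/3.
Buyers pay pb = 226/3 − 19 = 169/3; q' = -195 + 3.5·(226/3) = 206/3.
ΔCS = ½(33.2 + 206/3)(65.2 − 169/3) = 101612/225; ΔPS = ½(33.2 + 206/3)(226/3 − 65.2) = 116128/225.
Government spending = 19 × 206/3 = 3914/3.
Net change = 101612/225 + 116128/225 − 3914/3 = -5054/15. The loss equals the DWL triangle ½·19·532/15.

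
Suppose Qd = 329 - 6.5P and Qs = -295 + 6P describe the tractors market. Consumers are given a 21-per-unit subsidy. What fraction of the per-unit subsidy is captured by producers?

Pre-subsidy: 329 - 6.5P = -295 + 6P gives P* = 49.92, Q* = 4.52.
With the rebate, buyers effectively pay Pb = Ps − 21, where Ps is the price sellers receive.
Demand in terms of Ps becomes Qd = 329 − 6.5(Ps − 21) = 465.5 - 6.5Ps. Setting this equal to supply: 465.5 - 6.5Ps = -295 + 6Ps, so Ps = 60.84.
Buyers pay Pb = 60.84 − 21 = 39.84; Q' = -295 + 6·60.84 = 70.04.
Buyers' price falls by P* − Pb = 49.92 − 39.84 = 10.08; sellers' price rises by Ps − P* = 60.84 − 49.92 = 10.92.
So producers capture 10.92/21 = 0.52 of each unit of subsidy.

Producer share = 0.52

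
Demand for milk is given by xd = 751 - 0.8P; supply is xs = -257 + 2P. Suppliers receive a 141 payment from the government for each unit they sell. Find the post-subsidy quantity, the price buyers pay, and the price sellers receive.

Pre-subsidy: 751 - 0.8P = -257 + 2P gives P* = 360, x* = 463.
With the subsidy, sellers receive Ps = Pb + 141 for each unit, where Pb is the price buyers pay.
Supply in terms of Pb becomes xs = -257 + 2(Pb + 141) = 25 + 2Pb. Setting this equal to demand: 751 - 0.8Pb = 25 + 2Pb, so Pb = 1815/7.
Sellers receive Ps = 1815/7 + 141 = 2802/7; x' = 751 − 0.8·(1815/7) = 3805/7.

x' = 3805/7; buyers pay 1815/7; sellers receive 2802/7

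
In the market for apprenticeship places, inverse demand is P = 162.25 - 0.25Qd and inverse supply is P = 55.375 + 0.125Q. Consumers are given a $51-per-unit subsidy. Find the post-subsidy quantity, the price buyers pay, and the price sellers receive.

Pre-subsidy: 162.25 - 0.25Q = 55.375 + 0.125Q gives Q* = 285 and P* = 91.
With the rebate, buyers effectively pay Pb = Ps − 51, where Ps is the price sellers receive.
On the curves, Pb = 162.25 - 0.25Q and Ps = 55.375 + 0.125Q; the wedge Ps − Pb = 51 gives 55.375 + 0.125Q − (162.25 - 0.25Q) = 51, so Q' = 421.
Then Pb = 162.25 − 0.25·421 = 57 and Ps = 55.375 + 0.125·421 = 108.

Q' = 421; buyers pay $57; sellers receive $108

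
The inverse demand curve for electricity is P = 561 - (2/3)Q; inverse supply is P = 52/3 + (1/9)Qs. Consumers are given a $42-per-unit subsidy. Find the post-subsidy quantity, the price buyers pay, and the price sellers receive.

Pre-subsidy: 561 - (2/3)Q = 52/3 + (1/9)Q gives Q* = 699 and P* = 95.
With the rebate, buyers effectively pay Pb = Ps − 42, where Ps is the price sellers receive.
On the curves, Pb = 561 - (2/3)Q and Ps = 52/3 + (1/9)Q; the wedge Ps − Pb = 42 gives 52/3 + (1/9)Q − (561 - (2/3)Q) = 42, so Q' = 753.
Then Pb = 561 − (2/3)·753 = 59 and Ps = 52/3 + (1/9)·753 = 101.

Q' = 753; buyers pay $59; sellers receive $101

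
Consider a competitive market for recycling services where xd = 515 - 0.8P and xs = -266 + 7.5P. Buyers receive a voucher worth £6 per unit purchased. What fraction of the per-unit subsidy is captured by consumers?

Pre-subsidy: 515 - 0.8P = -266 + 7.5P gives P* = 7810/83, x* = 36497/83.
With the rebate, buyers effectively pay Pb = Ps − 6, where Ps is the price sellers receive.
Demand in terms of Ps becomes xd = 515 − 0.8(Ps − 6) = 519.8 - 0.8Ps. Setting this equal to supply: 519.8 - 0.8Ps = -266 + 7.5Ps, so Ps = 7858/83.
Buyers pay Pb = 7858/83 − 6 = 7360/83; x' = -266 + 7.5·(7858/83) = 36857/83.
Buyers' price falls by P* − Pb = 7810/83 − 7360/83 = 450/83; sellers' price rises by Ps − P* = 7858/83 − 7810/83 = 48/83.
So consumers capture (450/83)/6 = 75/83 of each unit of subsidy.

Consumer share = 75/83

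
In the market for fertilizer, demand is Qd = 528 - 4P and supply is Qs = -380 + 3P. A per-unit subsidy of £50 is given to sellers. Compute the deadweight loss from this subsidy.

Deadweight loss = 15000/7

Pre-subsidy: 528 - 4P = -380 + 3P gives P* = 908/7, Q* = 64/7.
With the subsidy, sellers receive Ps = Pb + 50 for each unit, where Pb is the price buyers pay.
Supply in terms of Pb becomes Qs = -380 + 3(Pb + 50) = -230 + 3Pb. Setting this equal to demand: 528 - 4Pb = -230 + 3Pb, so Pb = 758/7.
Sellers receive Ps = 758/7 + 50 = 1108/7; Q' = 528 − 4·(758/7) = 664/7.
The subsidy expands output by 664/7 − 64/7 = 600/7 past the efficient level; on those units the gap between marginal cost and willingness to pay runs from 0 up to 50.
DWL = ½ × 50 × 600/7 = 15000/7.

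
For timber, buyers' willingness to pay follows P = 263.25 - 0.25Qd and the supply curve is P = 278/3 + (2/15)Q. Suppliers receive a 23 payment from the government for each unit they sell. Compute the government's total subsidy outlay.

Government cost = 11615

Pre-subsidy: 263.25 - 0.25Q = 278/3 + (2/15)Q gives Q* = 445 and P* = 152.
With the subsidy, sellers receive Ps = Pb + 23 for each unit, where Pb is the price buyers pay.
On the curves, Pb = 263.25 - 0.25Q and Ps = 278/3 + (2/15)Q; the wedge Ps − Pb = 23 gives 278/3 + (2/15)Q − (263.25 - 0.25Q) = 23, so Q' = 505.
Then Pb = 263.25 − 0.25·505 = 137 and Ps = 278/3 + (2/15)·505 = 160.
Government outlay = subsidy × quantity = 23 × 505 = 11615.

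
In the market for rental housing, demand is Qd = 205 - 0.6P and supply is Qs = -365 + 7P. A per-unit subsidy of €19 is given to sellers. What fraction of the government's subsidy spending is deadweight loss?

Pre-subsidy: 205 - 0.6P = -365 + 7P gives P* = 75, Q* = 160.
With the subsidy, sellers receive Ps = Pb + 19 for each unit, where Pb is the price buyers pay.
Supply in terms of Pb becomes Qs = -365 + 7(Pb + 19) = -232 + 7Pb. Setting this equal to demand: 205 - 0.6Pb = -232 + 7Pb, so Pb = 57.5.
Sellers receive Ps = 57.5 + 19 = 76.5; Q' = 205 − 0.6·57.5 = 170.5.
ΔCS = ½(160 + 170.5)(75 − 57.5) = 2891.875; ΔPS = ½(160 + 170.5)(76.5 − 75) = 247.875.
Government spending = 19 × 170.5 = 3239.5.
DWL = ½ × 19 × (170.5 − 160) = 99.75; fraction = 99.75 / 3239.5 = 21/682.

DWL / government spending = 21/682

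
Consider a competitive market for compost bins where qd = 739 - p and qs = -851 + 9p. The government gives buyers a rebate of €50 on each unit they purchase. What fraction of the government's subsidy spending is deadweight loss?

Pre-subsidy: 739 - p = -851 + 9p gives p* = 159, q* = 580.
With the rebate, buyers effectively pay pb = ps − 50, where ps is the price sellers receive.
Demand in terms of ps becomes qd = 739 − 1(ps − 50) = 789 - ps. Setting this equal to supply: 789 - ps = -851 + 9ps, so ps = 164.
Buyers pay pb = 164 − 50 = 114; q' = -851 + 9·164 = 625.
ΔCS = ½(580 + 625)(159 − 114) = 27112.5; ΔPS = ½(580 + 625)(164 − 159) = 3012.5.
Government spending = 50 × 625 = 31250.
DWL = ½ × 50 × (625 − 580) = 1125; fraction = 1125 / 31250 = 0.036.

DWL / government spending = 0.036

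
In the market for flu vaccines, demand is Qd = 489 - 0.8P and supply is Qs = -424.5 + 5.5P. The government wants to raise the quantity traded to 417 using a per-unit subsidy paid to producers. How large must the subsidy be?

Required subsidy s = 63 per unit

At Q = 417, invert demand for the buyer price: Pb = (489 − 417)/0.8 = 90; invert supply for the seller price: Ps = (417 − (-424.5))/5.5 = 153.
The subsidy must fill the gap: s = Ps − Pb = 153 − 90 = 63.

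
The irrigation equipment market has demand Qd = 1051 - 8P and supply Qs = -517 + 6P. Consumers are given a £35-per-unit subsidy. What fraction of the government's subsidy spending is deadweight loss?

DWL / government spending = 12/55

Pre-subsidy: 1051 - 8P = -517 + 6P gives P* = 112, Q* = 155.
With the rebate, buyers effectively pay Pb = Ps − 35, where Ps is the price sellers receive.
Demand in terms of Ps becomes Qd = 1051 − 8(Ps − 35) = 1331 - 8Ps. Setting this equal to supply: 1331 - 8Ps = -517 + 6Ps, so Ps = 132.
Buyers pay Pb = 132 − 35 = 97; Q' = -517 + 6·132 = 275.
ΔCS = ½(155 + 275)(112 − 97) = 3225; ΔPS = ½(155 + 275)(132 − 112) = 4300.
Government spending = 35 × 275 = 9625.
DWL = ½ × 35 × (275 − 155) = 2100; fraction = 2100 / 9625 = 12/55.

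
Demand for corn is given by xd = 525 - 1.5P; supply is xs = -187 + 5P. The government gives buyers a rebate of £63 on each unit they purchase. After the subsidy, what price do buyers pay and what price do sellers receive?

Pre-subsidy: 525 - 1.5P = -187 + 5P gives P* = 1424/13, x* = 4689/13.
With the rebate, buyers effectively pay Pb = Ps − 63, where Ps is the price sellers receive.
Demand in terms of Ps becomes xd = 525 − 1.5(Ps − 63) = 619.5 - 1.5Ps. Setting this equal to supply: 619.5 - 1.5Ps = -187 + 5Ps, so Ps = 1613/13.
Buyers pay Pb = 1613/13 − 63 = 794/13; x' = -187 + 5·(1613/13) = 5634/13.

Buyers pay 794/13; sellers receive 1613/13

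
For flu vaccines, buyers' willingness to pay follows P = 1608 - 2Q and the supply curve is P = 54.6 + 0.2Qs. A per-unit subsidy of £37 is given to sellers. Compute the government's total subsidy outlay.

Pre-subsidy: 1608 - 2Q = 54.6 + 0.2Q gives Q* = 7767/11 and P* = 2154/11.
With the subsidy, sellers receive Ps = Pb + 37 for each unit, where Pb is the price buyers pay.
On the curves, Pb = 1608 - 2Q and Ps = 54.6 + 0.2Q; the wedge Ps − Pb = 37 gives 54.6 + 0.2Q − (1608 - 2Q) = 37, so Q' = 7952/11.
Then Pb = 1608 − 2·(7952/11) = 1784/11 and Ps = 54.6 + 0.2·(7952/11) = 2191/11.
Government outlay = subsidy × quantity = 37 × 7952/11 = 294224/11.

Government cost = 294224/11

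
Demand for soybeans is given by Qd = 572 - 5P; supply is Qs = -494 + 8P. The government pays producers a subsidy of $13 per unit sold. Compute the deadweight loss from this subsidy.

Deadweight loss = $260

Pre-subsidy: 572 - 5P = -494 + 8P gives P* = 82, Q* = 162.
With the subsidy, sellers receive Ps = Pb + 13 for each unit, where Pb is the price buyers pay.
Supply in terms of Pb becomes Qs = -494 + 8(Pb + 13) = -390 + 8Pb. Setting this equal to demand: 572 - 5Pb = -390 + 8Pb, so Pb = 74.
Sellers receive Ps = 74 + 13 = 87; Q' = 572 − 5·74 = 202.
The subsidy expands output by 202 − 162 = 40 past the efficient level; on those units the gap between marginal cost and willingness to pay runs from 0 up to 13.
DWL = ½ × 13 × 40 = 260.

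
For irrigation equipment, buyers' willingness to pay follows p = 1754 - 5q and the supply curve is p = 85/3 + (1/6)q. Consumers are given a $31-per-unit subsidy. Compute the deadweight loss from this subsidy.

Pre-subsidy: 1754 - 5q = 85/3 + (1/6)q gives q* = 334 and p* = 84.
With the rebate, buyers effectively pay pb = ps − 31, where ps is the price sellers receive.
On the curves, pb = 1754 - 5q and ps = 85/3 + (1/6)q; the wedge ps − pb = 31 gives 85/3 + (1/6)q − (1754 - 5q) = 31, so q' = 340.
Then pb = 1754 − 5·340 = 54 and ps = 85/3 + (1/6)·340 = 85.
The subsidy expands output by 340 − 334 = 6 past the efficient level; on those units the gap between marginal cost and willingness to pay runs from 0 up to 31.
DWL = ½ × 31 × 6 = 93.

Deadweight loss = $93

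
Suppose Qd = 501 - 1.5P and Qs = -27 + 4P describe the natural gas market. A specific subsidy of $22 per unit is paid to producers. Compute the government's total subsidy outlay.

Pre-subsidy: 501 - 1.5P = -27 + 4P gives P* = 96, Q* = 357.
With the subsidy, sellers receive Ps = Pb + 22 for each unit, where Pb is the price buyers pay.
Supply in terms of Pb becomes Qs = -27 + 4(Pb + 22) = 61 + 4Pb. Setting this equal to demand: 501 - 1.5Pb = 61 + 4Pb, so Pb = 80.
Sellers receive Ps = 80 + 22 = 102; Q' = 501 − 1.5·80 = 381.
Government outlay = subsidy × quantity = 22 × 381 = 8382.

Government cost = $8382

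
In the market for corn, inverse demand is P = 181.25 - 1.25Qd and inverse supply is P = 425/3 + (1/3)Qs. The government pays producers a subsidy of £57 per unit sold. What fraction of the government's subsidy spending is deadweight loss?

Pre-subsidy: 181.25 - 1.25Q = 425/3 + (1/3)Q gives Q* = 25 and P* = 150.
With the subsidy, sellers receive Ps = Pb + 57 for each unit, where Pb is the price buyers pay.
On the curves, Pb = 181.25 - 1.25Q and Ps = 425/3 + (1/3)Q; the wedge Ps − Pb = 57 gives 425/3 + (1/3)Q − (181.25 - 1.25Q) = 57, so Q' = 61.
Then Pb = 181.25 − 1.25·61 = 105 and Ps = 425/3 + (1/3)·61 = 162.
ΔCS = ½(25 + 61)(150 − 105) = 1935; ΔPS = ½(25 + 61)(162 − 150) = 516.
Government spending = 57 × 61 = 3477.
DWL = ½ × 57 × (61 − 25) = 1026; fraction = 1026 / 3477 = 18/61.

DWL / government spending = 18/61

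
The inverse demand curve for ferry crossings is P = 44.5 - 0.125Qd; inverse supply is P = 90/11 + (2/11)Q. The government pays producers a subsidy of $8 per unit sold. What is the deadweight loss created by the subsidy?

Deadweight loss = 2816/27

Pre-subsidy: 44.5 - 0.125Q = 90/11 + (2/11)Q gives Q* = 3196/27 and P* = 802/27.
With the subsidy, sellers receive Ps = Pb + 8 for each unit, where Pb is the price buyers pay.
On the curves, Pb = 44.5 - 0.125Q and Ps = 90/11 + (2/11)Q; the wedge Ps − Pb = 8 gives 90/11 + (2/11)Q − (44.5 - 0.125Q) = 8, so Q' = 1300/9.
Then Pb = 44.5 − 0.125·(1300/9) = 238/9 and Ps = 90/11 + (2/11)·(1300/9) = 310/9.
The subsidy expands output by 1300/9 − 3196/27 = 704/27 past the efficient level; on those units the gap between marginal cost and willingness to pay runs from 0 up to 8.
DWL = ½ × 8 × 704/27 = 2816/27.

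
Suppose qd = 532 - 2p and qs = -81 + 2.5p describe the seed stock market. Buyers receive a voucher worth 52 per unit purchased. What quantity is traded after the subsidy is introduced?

Pre-subsidy: 532 - 2p = -81 + 2.5p gives p* = 1226/9, q* = 2336/9.
With the rebate, buyers effectively pay pb = ps − 52, where ps is the price sellers receive.
Demand in terms of ps becomes qd = 532 − 2(ps − 52) = 636 - 2ps. Setting this equal to supply: 636 - 2ps = -81 + 2.5ps, so ps = 478/3.
Buyers pay pb = 478/3 − 52 = 322/3; q' = -81 + 2.5·(478/3) = 952/3.

q' = 952/3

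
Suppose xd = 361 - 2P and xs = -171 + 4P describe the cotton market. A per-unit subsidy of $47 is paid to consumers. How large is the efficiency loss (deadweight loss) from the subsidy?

Deadweight loss = 4418/3

Pre-subsidy: 361 - 2P = -171 + 4P gives P* = 266/3, x* = 551/3.
With the rebate, buyers effectively pay Pb = Ps − 47, where Ps is the price sellers receive.
Demand in terms of Ps becomes xd = 361 − 2(Ps − 47) = 455 - 2Ps. Setting this equal to supply: 455 - 2Ps = -171 + 4Ps, so Ps = 313/3.
Buyers pay Pb = 313/3 − 47 = 172/3; x' = -171 + 4·(313/3) = 739/3.
The subsidy expands output by 739/3 − 551/3 = 188/3 past the efficient level; on those units the gap between marginal cost and willingness to pay runs from 0 up to 47.
DWL = ½ × 47 × 188/3 = 4418/3.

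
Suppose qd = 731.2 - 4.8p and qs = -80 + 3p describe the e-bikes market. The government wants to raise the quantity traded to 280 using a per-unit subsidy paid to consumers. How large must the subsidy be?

Required subsidy s = 26 per unit

At q = 280, invert demand for the buyer price: pb = (731.2 − 280)/4.8 = 94; invert supply for the seller price: ps = (280 − (-80))/3 = 120.
The subsidy must fill the gap: s = ps − pb = 120 − 94 = 26.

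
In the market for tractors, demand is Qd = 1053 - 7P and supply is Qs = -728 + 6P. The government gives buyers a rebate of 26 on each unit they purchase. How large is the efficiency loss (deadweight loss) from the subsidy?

Pre-subsidy: 1053 - 7P = -728 + 6P gives P* = 137, Q* = 94.
With the rebate, buyers effectively pay Pb = Ps − 26, where Ps is the price sellers receive.
Demand in terms of Ps becomes Qd = 1053 − 7(Ps − 26) = 1235 - 7Ps. Setting this equal to supply: 1235 - 7Ps = -728 + 6Ps, so Ps = 151.
Buyers pay Pb = 151 − 26 = 125; Q' = -728 + 6·151 = 178.
The subsidy expands output by 178 − 94 = 84 past the efficient level; on those units the gap between marginal cost and willingness to pay runs from 0 up to 26.
DWL = ½ × 26 × 84 = 1092.

Deadweight loss = 1092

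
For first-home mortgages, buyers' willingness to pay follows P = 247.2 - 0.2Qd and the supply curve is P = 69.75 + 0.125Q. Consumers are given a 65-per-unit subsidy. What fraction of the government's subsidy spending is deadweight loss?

DWL / government spending = 50/373

Pre-subsidy: 247.2 - 0.2Q = 69.75 + 0.125Q gives Q* = 546 and P* = 138.
With the rebate, buyers effectively pay Pb = Ps − 65, where Ps is the price sellers receive.
On the curves, Pb = 247.2 - 0.2Q and Ps = 69.75 + 0.125Q; the wedge Ps − Pb = 65 gives 69.75 + 0.125Q − (247.2 - 0.2Q) = 65, so Q' = 746.
Then Pb = 247.2 − 0.2·746 = 98 and Ps = 69.75 + 0.125·746 = 163.
ΔCS = ½(546 + 746)(138 − 98) = 25840; ΔPS = ½(546 + 746)(163 − 138) = 16150.
Government spending = 65 × 746 = 48490.
DWL = ½ × 65 × (746 − 546) = 6500; fraction = 6500 / 48490 = 50/373.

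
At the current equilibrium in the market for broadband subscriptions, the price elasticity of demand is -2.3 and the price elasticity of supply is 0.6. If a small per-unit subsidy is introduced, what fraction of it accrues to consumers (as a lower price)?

Consumer share = 6/29

For a small subsidy around the equilibrium, the benefit split depends on the relative slopes, which at a point are proportional to the elasticities.
Buyer share = εs/(εs + |εd|) = 0.6/(0.6 + 2.3) = 6/29; seller share = |εd|/(εs + |εd|) = 23/29.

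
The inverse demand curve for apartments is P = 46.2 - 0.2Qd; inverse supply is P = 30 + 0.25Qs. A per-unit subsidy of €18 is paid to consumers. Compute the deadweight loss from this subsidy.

Pre-subsidy: 46.2 - 0.2Q = 30 + 0.25Q gives Q* = 36 and P* = 39.
With the rebate, buyers effectively pay Pb = Ps − 18, where Ps is the price sellers receive.
On the curves, Pb = 46.2 - 0.2Q and Ps = 30 + 0.25Q; the wedge Ps − Pb = 18 gives 30 + 0.25Q − (46.2 - 0.2Q) = 18, so Q' = 76.
Then Pb = 46.2 − 0.2·76 = 31 and Ps = 30 + 0.25·76 = 49.
The subsidy expands output by 76 − 36 = 40 past the efficient level; on those units the gap between marginal cost and willingness to pay runs from 0 up to 18.
DWL = ½ × 18 × 40 = 360.

Deadweight loss = €360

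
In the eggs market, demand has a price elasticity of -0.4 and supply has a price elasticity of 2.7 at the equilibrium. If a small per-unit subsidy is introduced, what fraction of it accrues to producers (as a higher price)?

Producer share = 4/31

For a small subsidy around the equilibrium, the benefit split depends on the relative slopes, which at a point are proportional to the elasticities.
Buyer share = εs/(εs + |εd|) = 2.7/(2.7 + 0.4) = 27/31; seller share = |εd|/(εs + |εd|) = 4/31.
So producers capture 4/31 of the subsidy.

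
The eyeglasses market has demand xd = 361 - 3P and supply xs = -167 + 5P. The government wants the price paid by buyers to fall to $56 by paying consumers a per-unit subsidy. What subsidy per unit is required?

Required subsidy s = $16 per unit

At a buyer price of 56, quantity demanded is 361 − 3·56 = 193.
Sellers supply 193 only when they receive Ps with -167 + 5·Ps = 193, i.e. Ps = 72.
s = Ps − Pb = 72 − 56 = 16.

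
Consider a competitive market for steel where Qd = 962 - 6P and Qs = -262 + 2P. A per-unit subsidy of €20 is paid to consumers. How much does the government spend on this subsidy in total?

Pre-subsidy: 962 - 6P = -262 + 2P gives P* = 153, Q* = 44.
With the rebate, buyers effectively pay Pb = Ps − 20, where Ps is the price sellers receive.
Demand in terms of Ps becomes Qd = 962 − 6(Ps − 20) = 1082 - 6Ps. Setting this equal to supply: 1082 - 6Ps = -262 + 2Ps, so Ps = 168.
Buyers pay Pb = 168 − 20 = 148; Q' = -262 + 2·168 = 74.
Government outlay = subsidy × quantity = 20 × 74 = 1480.

Government cost = €1480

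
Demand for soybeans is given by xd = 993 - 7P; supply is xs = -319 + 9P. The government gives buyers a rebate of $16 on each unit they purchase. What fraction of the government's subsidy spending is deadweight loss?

DWL / government spending = 63/964

Pre-subsidy: 993 - 7P = -319 + 9P gives P* = 82, x* = 419.
With the rebate, buyers effectively pay Pb = Ps − 16, where Ps is the price sellers receive.
Demand in terms of Ps becomes xd = 993 − 7(Ps − 16) = 1105 - 7Ps. Setting this equal to supply: 1105 - 7Ps = -319 + 9Ps, so Ps = 89.
Buyers pay Pb = 89 − 16 = 73; x' = -319 + 9·89 = 482.
ΔCS = ½(419 + 482)(82 − 73) = 4054.5; ΔPS = ½(419 + 482)(89 − 82) = 3153.5.
Government spending = 16 × 482 = 7712.
DWL = ½ × 16 × (482 − 419) = 504; fraction = 504 / 7712 = 63/964.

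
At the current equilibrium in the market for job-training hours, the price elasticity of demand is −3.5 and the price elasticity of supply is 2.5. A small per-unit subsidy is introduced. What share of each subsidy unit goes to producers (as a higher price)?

Producer share = 7/12

For a small subsidy around the equilibrium, the benefit split depends on the relative slopes, which at a point are proportional to the elasticities.
Buyer share = εs/(εs + |εd|) = 2.5/(2.5 + 3.5) = 5/12; seller share = |εd|/(εs + |εd|) = 7/12.
So producers capture 7/12 of the subsidy.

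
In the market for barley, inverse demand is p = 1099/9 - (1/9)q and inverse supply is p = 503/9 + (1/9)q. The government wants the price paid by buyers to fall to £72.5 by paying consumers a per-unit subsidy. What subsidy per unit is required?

At a buyer price of 72.5, quantity demanded is 1099 − 9·72.5 = 446.5.
Sellers supply 446.5 only when they receive ps = 503/9 + (1/9)·446.5 = 105.5.
s = ps − pb = 105.5 − 72.5 = 33.

Required subsidy s = £33 per unit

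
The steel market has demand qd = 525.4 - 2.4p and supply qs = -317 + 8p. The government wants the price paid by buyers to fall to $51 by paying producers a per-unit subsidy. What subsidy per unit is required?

At a buyer price of 51, quantity demanded is 525.4 − 2.4·51 = 403.
Sellers supply 403 only when they receive ps with -317 + 8·ps = 403, i.e. ps = 90.
s = ps − pb = 90 − 51 = 39.

Required subsidy s = $39 per unit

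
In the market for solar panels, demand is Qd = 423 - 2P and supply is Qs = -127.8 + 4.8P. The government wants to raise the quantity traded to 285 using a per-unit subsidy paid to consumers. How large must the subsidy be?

Required subsidy s = 17 per unit

At Q = 285, invert demand for the buyer price: Pb = (423 − 285)/2 = 69; invert supply for the seller price: Ps = (285 − (-127.8))/4.8 = 86.
The subsidy must fill the gap: s = Ps − Pb = 86 − 69 = 17.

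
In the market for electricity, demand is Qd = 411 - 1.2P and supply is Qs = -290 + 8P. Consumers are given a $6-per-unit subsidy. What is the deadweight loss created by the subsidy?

Deadweight loss = 432/23

Pre-subsidy: 411 - 1.2P = -290 + 8P gives P* = 3505/46, Q* = 7350/23.
With the rebate, buyers effectively pay Pb = Ps − 6, where Ps is the price sellers receive.
Demand in terms of Ps becomes Qd = 411 − 1.2(Ps − 6) = 418.2 - 1.2Ps. Setting this equal to supply: 418.2 - 1.2Ps = -290 + 8Ps, so Ps = 3541/46.
Buyers pay Pb = 3541/46 − 6 = 3265/46; Q' = -290 + 8·(3541/46) = 7494/23.
The subsidy expands output by 7494/23 − 7350/23 = 144/23 past the efficient level; on those units the gap between marginal cost and willingness to pay runs from 0 up to 6.
DWL = ½ × 6 × 144/23 = 432/23.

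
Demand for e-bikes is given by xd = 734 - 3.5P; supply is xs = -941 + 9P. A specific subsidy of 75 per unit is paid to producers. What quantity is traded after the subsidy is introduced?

Pre-subsidy: 734 - 3.5P = -941 + 9P gives P* = 134, x* = 265.
With the subsidy, sellers receive Ps = Pb + 75 for each unit, where Pb is the price buyers pay.
Supply in terms of Pb becomes xs = -941 + 9(Pb + 75) = -266 + 9Pb. Setting this equal to demand: 734 - 3.5Pb = -266 + 9Pb, so Pb = 80.
Sellers receive Ps = 80 + 75 = 155; x' = 734 − 3.5·80 = 454.

x' = 454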